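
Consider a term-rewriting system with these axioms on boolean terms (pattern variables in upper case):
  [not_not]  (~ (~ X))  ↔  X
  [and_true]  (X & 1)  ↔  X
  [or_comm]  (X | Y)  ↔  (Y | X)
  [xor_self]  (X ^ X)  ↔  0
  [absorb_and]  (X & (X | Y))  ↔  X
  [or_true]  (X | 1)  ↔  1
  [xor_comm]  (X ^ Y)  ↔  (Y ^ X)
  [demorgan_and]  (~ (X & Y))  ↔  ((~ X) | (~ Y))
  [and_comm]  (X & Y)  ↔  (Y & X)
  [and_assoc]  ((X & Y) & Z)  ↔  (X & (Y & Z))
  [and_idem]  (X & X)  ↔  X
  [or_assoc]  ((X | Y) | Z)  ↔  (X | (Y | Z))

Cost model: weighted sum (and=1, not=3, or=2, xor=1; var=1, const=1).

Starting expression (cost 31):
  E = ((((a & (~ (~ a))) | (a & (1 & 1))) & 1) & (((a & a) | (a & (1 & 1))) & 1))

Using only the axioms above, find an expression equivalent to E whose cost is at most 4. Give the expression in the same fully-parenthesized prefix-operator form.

(a | a)   [cost 4]

(1) (~ (~ a))  =[not_not →]=  a    ⊢ ((((a & a) | (a & (1 & 1))) & 1) & (((a & a) | (a & (1 & 1))) & 1))
(2) (1 & 1)  =[and_idem →]=  1    ⊢ ((((a & a) | (a & (1 & 1))) & 1) & (((a & a) | (a & 1)) & 1))
(3) (1 & 1)  =[and_idem →]=  1    ⊢ ((((a & a) | (a & 1)) & 1) & (((a & a) | (a & 1)) & 1))
(4) ((((a & a) | (a & 1)) & 1) & (((a & a) | (a & 1)) & 1))  =[and_idem →]=  (((a & a) | (a & 1)) & 1)
(5) (((a & a) | (a & 1)) & 1)  =[and_true →]=  ((a & a) | (a & 1))
(6) (a & a)  =[and_idem →]=  a    ⊢ (a | (a & 1))
(7) (a | (a & 1))  =[or_comm →]=  ((a & 1) | a)
(8) (a & 1)  =[and_true →]=  a    ⊢ cost 4, within 4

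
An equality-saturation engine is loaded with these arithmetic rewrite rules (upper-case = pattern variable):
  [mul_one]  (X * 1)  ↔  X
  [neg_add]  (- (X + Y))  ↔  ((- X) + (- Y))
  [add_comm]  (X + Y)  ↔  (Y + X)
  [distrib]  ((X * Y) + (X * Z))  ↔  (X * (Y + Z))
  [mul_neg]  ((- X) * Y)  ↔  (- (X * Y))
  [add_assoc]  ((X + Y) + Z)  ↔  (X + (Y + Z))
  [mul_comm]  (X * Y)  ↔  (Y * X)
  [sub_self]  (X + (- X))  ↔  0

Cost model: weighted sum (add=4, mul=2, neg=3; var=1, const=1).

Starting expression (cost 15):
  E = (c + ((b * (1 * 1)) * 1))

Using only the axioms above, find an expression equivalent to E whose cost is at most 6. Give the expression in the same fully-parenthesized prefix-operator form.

1. [mul_one →] ((b * (1 * 1)) * 1)  →  (b * (1 * 1));  E = (c + (b * (1 * 1)))
2. [mul_one →] (1 * 1)  →  1;  E = (c + (b * 1))
3. [mul_one →] (b * 1)  →  b;  cost 6 ≤ 6, done

(c + b)   [cost 6]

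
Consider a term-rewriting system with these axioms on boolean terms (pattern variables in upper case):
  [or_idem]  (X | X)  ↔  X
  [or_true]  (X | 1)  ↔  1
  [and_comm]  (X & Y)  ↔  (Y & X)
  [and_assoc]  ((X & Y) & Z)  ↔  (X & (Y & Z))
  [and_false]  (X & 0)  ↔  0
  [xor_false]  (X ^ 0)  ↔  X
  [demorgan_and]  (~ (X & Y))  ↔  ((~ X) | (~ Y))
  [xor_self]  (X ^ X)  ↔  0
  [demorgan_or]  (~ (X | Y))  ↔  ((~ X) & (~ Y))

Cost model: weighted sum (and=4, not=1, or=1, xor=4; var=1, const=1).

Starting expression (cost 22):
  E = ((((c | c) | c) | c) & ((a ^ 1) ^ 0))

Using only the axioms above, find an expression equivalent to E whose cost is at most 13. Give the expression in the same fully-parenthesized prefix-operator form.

((c | c) & (a ^ 1))   [cost 13]

step 1: or_idem (→) rewrites (c | c) into c, now (((c | c) | c) & ((a ^ 1) ^ 0))
step 2: or_idem (→) rewrites (c | c) into c, now ((c | c) & ((a ^ 1) ^ 0))
step 3: xor_false (→) rewrites ((a ^ 1) ^ 0) into (a ^ 1), reaching cost 13 (bound 13)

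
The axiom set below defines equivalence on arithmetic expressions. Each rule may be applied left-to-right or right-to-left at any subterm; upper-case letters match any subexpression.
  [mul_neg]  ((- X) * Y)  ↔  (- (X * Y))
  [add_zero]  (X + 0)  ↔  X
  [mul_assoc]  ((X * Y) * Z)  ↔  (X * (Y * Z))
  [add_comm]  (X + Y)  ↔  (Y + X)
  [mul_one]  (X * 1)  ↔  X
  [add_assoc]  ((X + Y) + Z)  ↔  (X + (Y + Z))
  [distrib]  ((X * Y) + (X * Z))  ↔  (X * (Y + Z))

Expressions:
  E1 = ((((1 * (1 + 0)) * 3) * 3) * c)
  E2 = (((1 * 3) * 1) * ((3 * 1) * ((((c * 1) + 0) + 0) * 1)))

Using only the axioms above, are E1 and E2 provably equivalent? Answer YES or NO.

1. [add_zero →] (1 + 0)  →  1;  E1 = ((((1 * 1) * 3) * 3) * c)
2. [mul_one →] (1 * 1)  →  1;  E1 = (((1 * 3) * 3) * c)
3. [mul_assoc →] (((1 * 3) * 3) * c)  →  ((1 * 3) * (3 * c))
4. [add_zero ←] c  →  (c + 0);  E1 = ((1 * 3) * (3 * (c + 0)))
5. [mul_one ←] c  →  (c * 1);  E1 = ((1 * 3) * (3 * ((c * 1) + 0)))
6. [mul_one ←] (1 * 3)  →  ((1 * 3) * 1);  E1 = (((1 * 3) * 1) * (3 * ((c * 1) + 0)))
7. [mul_one ←] ((c * 1) + 0)  →  (((c * 1) + 0) * 1);  E1 = (((1 * 3) * 1) * (3 * (((c * 1) + 0) * 1)))
8. [mul_one ←] 3  →  (3 * 1);  E1 = (((1 * 3) * 1) * ((3 * 1) * (((c * 1) + 0) * 1)))
9. [add_zero ←] (c * 1)  →  ((c * 1) + 0);  this is E2

YES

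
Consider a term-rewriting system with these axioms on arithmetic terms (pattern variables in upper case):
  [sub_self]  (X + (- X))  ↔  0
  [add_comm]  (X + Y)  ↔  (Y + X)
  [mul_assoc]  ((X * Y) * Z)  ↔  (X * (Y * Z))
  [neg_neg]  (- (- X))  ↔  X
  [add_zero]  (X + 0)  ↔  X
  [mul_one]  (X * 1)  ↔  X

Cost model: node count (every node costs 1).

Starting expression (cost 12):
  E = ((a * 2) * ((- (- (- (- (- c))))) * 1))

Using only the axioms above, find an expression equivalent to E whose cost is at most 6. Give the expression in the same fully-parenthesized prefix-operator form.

step 1: neg_neg (→) rewrites (- (- (- (- (- c))))) into (- (- (- c))), now ((a * 2) * ((- (- (- c))) * 1))
step 2: mul_one (→) rewrites ((- (- (- c))) * 1) into (- (- (- c))), now ((a * 2) * (- (- (- c))))
step 3: neg_neg (→) rewrites (- (- c)) into c, reaching cost 6 (bound 6)

((a * 2) * (- c))   [cost 6]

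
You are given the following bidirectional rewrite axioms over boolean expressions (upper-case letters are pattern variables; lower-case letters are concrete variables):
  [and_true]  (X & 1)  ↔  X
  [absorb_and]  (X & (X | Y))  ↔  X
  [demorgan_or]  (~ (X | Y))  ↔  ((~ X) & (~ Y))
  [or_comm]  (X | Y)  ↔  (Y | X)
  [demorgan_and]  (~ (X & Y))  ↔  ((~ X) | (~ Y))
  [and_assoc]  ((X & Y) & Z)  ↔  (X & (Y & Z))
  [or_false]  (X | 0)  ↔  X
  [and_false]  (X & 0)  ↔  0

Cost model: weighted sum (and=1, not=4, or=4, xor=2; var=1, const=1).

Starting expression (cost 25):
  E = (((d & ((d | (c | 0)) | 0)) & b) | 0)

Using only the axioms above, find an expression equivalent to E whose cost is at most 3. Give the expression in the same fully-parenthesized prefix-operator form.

(d & b)   [cost 3]

step 1: or_false (→) rewrites ((d | (c | 0)) | 0) into (d | (c | 0)), now (((d & (d | (c | 0))) & b) | 0)
step 2: or_false (→) rewrites (c | 0) into c, now (((d & (d | c)) & b) | 0)
step 3: absorb_and (→) rewrites (d & (d | c)) into d, now ((d & b) | 0)
step 4: or_false (→) rewrites ((d & b) | 0) into (d & b), reaching cost 3 (bound 3)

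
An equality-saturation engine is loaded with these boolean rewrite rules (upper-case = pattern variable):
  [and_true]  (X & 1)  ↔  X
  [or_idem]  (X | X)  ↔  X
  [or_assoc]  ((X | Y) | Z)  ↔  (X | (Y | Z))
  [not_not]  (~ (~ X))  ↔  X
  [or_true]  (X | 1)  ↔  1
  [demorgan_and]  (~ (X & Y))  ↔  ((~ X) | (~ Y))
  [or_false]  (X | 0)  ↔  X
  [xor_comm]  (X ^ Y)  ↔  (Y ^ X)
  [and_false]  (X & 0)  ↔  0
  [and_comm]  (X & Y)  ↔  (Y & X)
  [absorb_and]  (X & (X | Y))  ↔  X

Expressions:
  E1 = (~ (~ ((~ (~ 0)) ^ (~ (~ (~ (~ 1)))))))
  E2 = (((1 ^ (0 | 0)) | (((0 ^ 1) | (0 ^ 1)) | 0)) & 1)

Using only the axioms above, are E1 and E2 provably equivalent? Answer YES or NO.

YES

step 1: not_not (→) rewrites (~ (~ (~ (~ 1)))) into (~ (~ 1)), now (~ (~ ((~ (~ 0)) ^ (~ (~ 1)))))
step 2: not_not (→) rewrites (~ (~ ((~ (~ 0)) ^ (~ (~ 1))))) into ((~ (~ 0)) ^ (~ (~ 1)))
step 3: not_not (→) rewrites (~ (~ 0)) into 0, now (0 ^ (~ (~ 1)))
step 4: not_not (→) rewrites (~ (~ 1)) into 1, now (0 ^ 1)
step 5: or_idem (←) rewrites (0 ^ 1) into ((0 ^ 1) | (0 ^ 1))
step 6: or_idem (←) rewrites 0 into (0 | 0), now (((0 | 0) ^ 1) | (0 ^ 1))
step 7: and_true (←) rewrites (((0 | 0) ^ 1) | (0 ^ 1)) into ((((0 | 0) ^ 1) | (0 ^ 1)) & 1)
step 8: or_idem (←) rewrites (0 ^ 1) into ((0 ^ 1) | (0 ^ 1)), now ((((0 | 0) ^ 1) | ((0 ^ 1) | (0 ^ 1))) & 1)
step 9: xor_comm (→) rewrites ((0 | 0) ^ 1) into (1 ^ (0 | 0)), now (((1 ^ (0 | 0)) | ((0 ^ 1) | (0 ^ 1))) & 1)
step 10: or_false (←) rewrites ((0 ^ 1) | (0 ^ 1)) into (((0 ^ 1) | (0 ^ 1)) | 0), which is E2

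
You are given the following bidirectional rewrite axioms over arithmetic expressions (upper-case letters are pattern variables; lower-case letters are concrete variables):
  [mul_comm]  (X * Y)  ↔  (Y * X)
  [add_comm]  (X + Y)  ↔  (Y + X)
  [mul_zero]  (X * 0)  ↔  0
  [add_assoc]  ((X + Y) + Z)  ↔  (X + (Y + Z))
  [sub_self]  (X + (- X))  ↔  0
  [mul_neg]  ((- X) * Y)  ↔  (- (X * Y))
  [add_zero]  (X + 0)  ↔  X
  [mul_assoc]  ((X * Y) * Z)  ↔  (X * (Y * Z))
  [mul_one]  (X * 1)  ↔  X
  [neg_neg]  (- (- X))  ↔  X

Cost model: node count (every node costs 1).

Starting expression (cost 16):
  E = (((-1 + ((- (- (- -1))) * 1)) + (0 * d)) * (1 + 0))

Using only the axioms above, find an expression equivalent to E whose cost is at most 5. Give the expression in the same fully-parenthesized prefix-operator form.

1. [neg_neg →] (- (- (- -1)))  →  (- -1);  E = (((-1 + ((- -1) * 1)) + (0 * d)) * (1 + 0))
2. [mul_one →] ((- -1) * 1)  →  (- -1);  E = (((-1 + (- -1)) + (0 * d)) * (1 + 0))
3. [add_zero →] (1 + 0)  →  1;  E = (((-1 + (- -1)) + (0 * d)) * 1)
4. [mul_one →] (((-1 + (- -1)) + (0 * d)) * 1)  →  ((-1 + (- -1)) + (0 * d))
5. [sub_self →] (-1 + (- -1))  →  0;  cost 5 ≤ 5, done

(0 + (0 * d))   [cost 5]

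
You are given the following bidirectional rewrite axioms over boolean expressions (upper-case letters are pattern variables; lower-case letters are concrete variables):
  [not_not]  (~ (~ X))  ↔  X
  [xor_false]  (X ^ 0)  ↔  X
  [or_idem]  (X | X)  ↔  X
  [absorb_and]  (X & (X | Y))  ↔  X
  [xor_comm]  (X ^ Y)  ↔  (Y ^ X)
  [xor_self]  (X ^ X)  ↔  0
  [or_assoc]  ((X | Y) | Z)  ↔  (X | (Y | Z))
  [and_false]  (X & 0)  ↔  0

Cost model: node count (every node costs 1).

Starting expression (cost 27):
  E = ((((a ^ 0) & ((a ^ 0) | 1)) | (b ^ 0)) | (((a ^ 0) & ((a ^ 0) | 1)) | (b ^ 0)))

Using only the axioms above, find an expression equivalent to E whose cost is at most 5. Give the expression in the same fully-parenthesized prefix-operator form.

(1) ((((a ^ 0) & ((a ^ 0) | 1)) | (b ^ 0)) | (((a ^ 0) & ((a ^ 0) | 1)) | (b ^ 0)))  =[or_idem →]=  (((a ^ 0) & ((a ^ 0) | 1)) | (b ^ 0))
(2) ((a ^ 0) & ((a ^ 0) | 1))  =[absorb_and →]=  (a ^ 0)    ⊢ ((a ^ 0) | (b ^ 0))
(3) (b ^ 0)  =[xor_false →]=  b    ⊢ cost 5, within 5

((a ^ 0) | b)   [cost 5]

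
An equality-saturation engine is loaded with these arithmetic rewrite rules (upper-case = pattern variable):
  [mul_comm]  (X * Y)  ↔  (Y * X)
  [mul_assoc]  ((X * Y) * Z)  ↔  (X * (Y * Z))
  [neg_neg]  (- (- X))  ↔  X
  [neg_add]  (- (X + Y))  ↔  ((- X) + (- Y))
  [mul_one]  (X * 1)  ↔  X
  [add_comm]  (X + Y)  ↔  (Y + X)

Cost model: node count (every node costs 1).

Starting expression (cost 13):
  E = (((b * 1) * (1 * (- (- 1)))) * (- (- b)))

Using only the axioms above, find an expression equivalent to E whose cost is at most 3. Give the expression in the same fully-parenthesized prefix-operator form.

1. [neg_neg →] (- (- 1))  →  1;  E = (((b * 1) * (1 * 1)) * (- (- b)))
2. [mul_one →] (b * 1)  →  b;  E = ((b * (1 * 1)) * (- (- b)))
3. [neg_neg →] (- (- b))  →  b;  E = ((b * (1 * 1)) * b)
4. [mul_one →] (1 * 1)  →  1;  E = ((b * 1) * b)
5. [mul_one →] (b * 1)  →  b;  cost 3 ≤ 3, done

(b * b)   [cost 3]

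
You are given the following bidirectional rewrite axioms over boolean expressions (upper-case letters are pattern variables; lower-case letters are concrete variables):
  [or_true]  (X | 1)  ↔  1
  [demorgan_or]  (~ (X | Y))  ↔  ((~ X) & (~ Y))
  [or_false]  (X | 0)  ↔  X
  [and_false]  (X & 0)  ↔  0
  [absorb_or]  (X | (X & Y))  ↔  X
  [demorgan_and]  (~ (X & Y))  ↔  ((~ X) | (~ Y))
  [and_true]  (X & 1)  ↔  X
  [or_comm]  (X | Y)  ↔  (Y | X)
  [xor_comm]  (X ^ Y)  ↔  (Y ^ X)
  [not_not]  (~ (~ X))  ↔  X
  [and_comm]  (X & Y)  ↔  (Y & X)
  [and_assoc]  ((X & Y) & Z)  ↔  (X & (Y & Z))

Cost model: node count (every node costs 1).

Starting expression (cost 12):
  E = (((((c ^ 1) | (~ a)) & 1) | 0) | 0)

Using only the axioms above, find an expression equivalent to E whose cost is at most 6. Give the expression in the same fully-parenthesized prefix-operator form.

((c ^ 1) | (~ a))   [cost 6]

1. [and_true →] (((c ^ 1) | (~ a)) & 1)  →  ((c ^ 1) | (~ a));  E = ((((c ^ 1) | (~ a)) | 0) | 0)
2. [or_false →] ((((c ^ 1) | (~ a)) | 0) | 0)  →  (((c ^ 1) | (~ a)) | 0)
3. [or_false →] (((c ^ 1) | (~ a)) | 0)  →  ((c ^ 1) | (~ a));  cost 6 ≤ 6, done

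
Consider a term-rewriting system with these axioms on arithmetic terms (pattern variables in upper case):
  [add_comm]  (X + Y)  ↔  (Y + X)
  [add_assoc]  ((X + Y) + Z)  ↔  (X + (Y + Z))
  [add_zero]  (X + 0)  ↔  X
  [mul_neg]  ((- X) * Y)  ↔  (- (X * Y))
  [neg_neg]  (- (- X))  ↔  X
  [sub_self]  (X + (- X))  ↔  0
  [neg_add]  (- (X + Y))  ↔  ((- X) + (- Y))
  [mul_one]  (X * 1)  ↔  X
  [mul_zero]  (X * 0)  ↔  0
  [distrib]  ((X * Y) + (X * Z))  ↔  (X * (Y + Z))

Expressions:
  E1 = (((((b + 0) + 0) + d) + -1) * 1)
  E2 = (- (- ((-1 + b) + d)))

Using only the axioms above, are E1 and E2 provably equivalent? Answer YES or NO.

YES

(1) ((b + 0) + 0)  =[add_zero →]=  (b + 0)    ⊢ ((((b + 0) + d) + -1) * 1)
(2) (b + 0)  =[add_zero →]=  b    ⊢ (((b + d) + -1) * 1)
(3) (((b + d) + -1) * 1)  =[mul_one →]=  ((b + d) + -1)
(4) ((b + d) + -1)  =[add_comm →]=  (-1 + (b + d))
(5) (-1 + (b + d))  =[neg_neg ←]=  (- (- (-1 + (b + d))))
(6) (-1 + (b + d))  =[add_assoc ←]=  ((-1 + b) + d)    ⊢ E2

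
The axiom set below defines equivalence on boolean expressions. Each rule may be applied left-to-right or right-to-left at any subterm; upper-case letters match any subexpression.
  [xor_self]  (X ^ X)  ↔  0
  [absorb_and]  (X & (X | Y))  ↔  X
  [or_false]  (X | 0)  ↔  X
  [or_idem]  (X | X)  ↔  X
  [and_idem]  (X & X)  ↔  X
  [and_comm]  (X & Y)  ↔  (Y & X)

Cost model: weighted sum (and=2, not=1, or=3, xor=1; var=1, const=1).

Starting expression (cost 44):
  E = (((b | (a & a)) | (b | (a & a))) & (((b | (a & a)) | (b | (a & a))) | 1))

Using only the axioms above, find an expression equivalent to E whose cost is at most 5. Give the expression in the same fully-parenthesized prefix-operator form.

(b | a)   [cost 5]

step 1: absorb_and (→) rewrites (((b | (a & a)) | (b | (a & a))) & (((b | (a & a)) | (b | (a & a))) | 1)) into ((b | (a & a)) | (b | (a & a)))
step 2: or_idem (→) rewrites ((b | (a & a)) | (b | (a & a))) into (b | (a & a))
step 3: and_idem (→) rewrites (a & a) into a, reaching cost 5 (bound 5)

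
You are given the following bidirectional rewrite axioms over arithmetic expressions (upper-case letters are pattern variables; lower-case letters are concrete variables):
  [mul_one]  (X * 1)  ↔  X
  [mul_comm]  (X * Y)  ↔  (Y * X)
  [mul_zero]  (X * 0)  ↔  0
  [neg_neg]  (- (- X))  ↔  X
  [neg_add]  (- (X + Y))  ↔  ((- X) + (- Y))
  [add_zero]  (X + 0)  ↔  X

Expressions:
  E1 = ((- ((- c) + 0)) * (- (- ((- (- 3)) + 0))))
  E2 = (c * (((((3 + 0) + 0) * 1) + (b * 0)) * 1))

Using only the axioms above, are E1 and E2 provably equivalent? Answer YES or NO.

YES

(1) (- (- 3))  =[neg_neg →]=  3    ⊢ ((- ((- c) + 0)) * (- (- (3 + 0))))
(2) ((- c) + 0)  =[add_zero →]=  (- c)    ⊢ ((- (- c)) * (- (- (3 + 0))))
(3) (- (- (3 + 0)))  =[neg_neg →]=  (3 + 0)    ⊢ ((- (- c)) * (3 + 0))
(4) (3 + 0)  =[add_zero →]=  3    ⊢ ((- (- c)) * 3)
(5) (- (- c))  =[neg_neg →]=  c    ⊢ (c * 3)
(6) 3  =[add_zero ←]=  (3 + 0)    ⊢ (c * (3 + 0))
(7) (3 + 0)  =[add_zero ←]=  ((3 + 0) + 0)    ⊢ (c * ((3 + 0) + 0))
(8) (3 + 0)  =[mul_one ←]=  ((3 + 0) * 1)    ⊢ (c * (((3 + 0) * 1) + 0))
(9) (((3 + 0) * 1) + 0)  =[mul_one ←]=  ((((3 + 0) * 1) + 0) * 1)    ⊢ (c * ((((3 + 0) * 1) + 0) * 1))
(10) 0  =[mul_zero ←]=  (b * 0)    ⊢ (c * ((((3 + 0) * 1) + (b * 0)) * 1))
(11) 3  =[add_zero ←]=  (3 + 0)    ⊢ E2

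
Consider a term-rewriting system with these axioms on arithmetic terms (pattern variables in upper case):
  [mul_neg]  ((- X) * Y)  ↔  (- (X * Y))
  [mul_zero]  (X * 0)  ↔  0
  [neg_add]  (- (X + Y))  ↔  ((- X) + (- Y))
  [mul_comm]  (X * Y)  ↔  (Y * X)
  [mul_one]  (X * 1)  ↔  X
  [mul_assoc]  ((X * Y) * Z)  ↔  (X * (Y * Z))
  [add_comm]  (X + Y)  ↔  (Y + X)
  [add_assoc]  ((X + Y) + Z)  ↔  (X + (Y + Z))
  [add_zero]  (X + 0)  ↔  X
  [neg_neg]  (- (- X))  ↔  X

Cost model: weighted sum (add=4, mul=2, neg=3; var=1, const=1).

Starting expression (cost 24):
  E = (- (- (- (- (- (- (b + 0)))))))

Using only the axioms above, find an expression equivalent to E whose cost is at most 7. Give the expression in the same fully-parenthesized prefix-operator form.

(- (- b))   [cost 7]

(1) (b + 0)  =[add_zero →]=  b    ⊢ (- (- (- (- (- (- b))))))
(2) (- (- (- (- (- (- b))))))  =[neg_neg →]=  (- (- (- (- b))))
(3) (- (- b))  =[neg_neg →]=  b    ⊢ cost 7, within 7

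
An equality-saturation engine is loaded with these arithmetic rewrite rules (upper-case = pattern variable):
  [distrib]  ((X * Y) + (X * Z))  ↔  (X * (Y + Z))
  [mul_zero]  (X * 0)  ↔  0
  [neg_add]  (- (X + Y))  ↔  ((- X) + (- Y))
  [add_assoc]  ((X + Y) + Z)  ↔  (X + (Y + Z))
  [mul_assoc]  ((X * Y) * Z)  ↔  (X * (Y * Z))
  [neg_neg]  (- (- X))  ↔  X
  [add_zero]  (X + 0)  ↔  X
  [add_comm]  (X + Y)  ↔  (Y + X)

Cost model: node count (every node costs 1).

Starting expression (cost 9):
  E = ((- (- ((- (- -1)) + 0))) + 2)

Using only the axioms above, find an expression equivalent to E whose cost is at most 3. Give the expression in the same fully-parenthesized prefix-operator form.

(1) (- (- ((- (- -1)) + 0)))  =[neg_neg →]=  ((- (- -1)) + 0)    ⊢ (((- (- -1)) + 0) + 2)
(2) ((- (- -1)) + 0)  =[add_zero →]=  (- (- -1))    ⊢ ((- (- -1)) + 2)
(3) (- (- -1))  =[neg_neg →]=  -1    ⊢ cost 3, within 3

(-1 + 2)   [cost 3]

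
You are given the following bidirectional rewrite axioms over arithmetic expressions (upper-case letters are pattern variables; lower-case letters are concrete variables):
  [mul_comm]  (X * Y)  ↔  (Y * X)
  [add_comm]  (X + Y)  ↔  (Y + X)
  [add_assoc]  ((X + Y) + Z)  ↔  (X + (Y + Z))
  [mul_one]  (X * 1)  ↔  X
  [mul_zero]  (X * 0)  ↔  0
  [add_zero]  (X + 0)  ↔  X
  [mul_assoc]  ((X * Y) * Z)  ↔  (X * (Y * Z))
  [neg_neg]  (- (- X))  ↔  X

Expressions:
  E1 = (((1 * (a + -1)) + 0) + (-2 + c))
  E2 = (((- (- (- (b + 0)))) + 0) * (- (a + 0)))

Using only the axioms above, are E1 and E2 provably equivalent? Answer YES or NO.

NO

All listed rules preserve value, hence provable equivalence implies equal values everywhere; look for a separating assignment.
a=0, b=0, c=0 gives E1 ↦ -3, E2 ↦ 0; values differ ⇒ not provably equivalent.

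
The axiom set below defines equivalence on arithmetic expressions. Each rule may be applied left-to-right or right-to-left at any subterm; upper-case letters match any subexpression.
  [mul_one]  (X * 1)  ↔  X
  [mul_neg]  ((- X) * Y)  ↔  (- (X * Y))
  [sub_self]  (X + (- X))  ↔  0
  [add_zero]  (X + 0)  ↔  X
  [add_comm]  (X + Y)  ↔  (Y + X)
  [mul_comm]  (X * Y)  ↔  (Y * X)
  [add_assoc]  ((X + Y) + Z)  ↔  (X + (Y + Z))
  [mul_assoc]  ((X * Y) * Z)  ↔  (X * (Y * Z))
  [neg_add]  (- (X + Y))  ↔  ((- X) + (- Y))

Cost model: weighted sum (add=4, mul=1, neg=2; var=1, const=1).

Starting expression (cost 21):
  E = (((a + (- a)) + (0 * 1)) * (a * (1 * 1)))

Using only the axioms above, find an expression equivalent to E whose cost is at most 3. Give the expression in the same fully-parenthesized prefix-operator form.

1. [sub_self →] (a + (- a))  →  0;  E = ((0 + (0 * 1)) * (a * (1 * 1)))
2. [mul_one →] (1 * 1)  →  1;  E = ((0 + (0 * 1)) * (a * 1))
3. [mul_one →] (0 * 1)  →  0;  E = ((0 + 0) * (a * 1))
4. [add_zero →] (0 + 0)  →  0;  E = (0 * (a * 1))
5. [mul_one →] (a * 1)  →  a;  cost 3 ≤ 3, done

(0 * a)   [cost 3]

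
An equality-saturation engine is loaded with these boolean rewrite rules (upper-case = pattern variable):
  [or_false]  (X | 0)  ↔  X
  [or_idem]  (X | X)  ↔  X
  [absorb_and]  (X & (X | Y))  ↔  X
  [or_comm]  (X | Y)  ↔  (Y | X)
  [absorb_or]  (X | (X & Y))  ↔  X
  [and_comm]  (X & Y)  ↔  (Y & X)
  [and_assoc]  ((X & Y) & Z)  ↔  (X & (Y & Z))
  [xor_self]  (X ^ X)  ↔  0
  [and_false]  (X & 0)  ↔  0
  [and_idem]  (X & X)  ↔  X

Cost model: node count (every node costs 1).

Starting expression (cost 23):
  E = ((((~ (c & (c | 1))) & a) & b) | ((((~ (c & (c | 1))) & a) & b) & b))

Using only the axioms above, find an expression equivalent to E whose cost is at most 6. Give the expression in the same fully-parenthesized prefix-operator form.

(((~ c) & a) & b)   [cost 6]

(1) ((((~ (c & (c | 1))) & a) & b) | ((((~ (c & (c | 1))) & a) & b) & b))  =[absorb_or →]=  (((~ (c & (c | 1))) & a) & b)
(2) (c & (c | 1))  =[absorb_and →]=  c    ⊢ cost 6, within 6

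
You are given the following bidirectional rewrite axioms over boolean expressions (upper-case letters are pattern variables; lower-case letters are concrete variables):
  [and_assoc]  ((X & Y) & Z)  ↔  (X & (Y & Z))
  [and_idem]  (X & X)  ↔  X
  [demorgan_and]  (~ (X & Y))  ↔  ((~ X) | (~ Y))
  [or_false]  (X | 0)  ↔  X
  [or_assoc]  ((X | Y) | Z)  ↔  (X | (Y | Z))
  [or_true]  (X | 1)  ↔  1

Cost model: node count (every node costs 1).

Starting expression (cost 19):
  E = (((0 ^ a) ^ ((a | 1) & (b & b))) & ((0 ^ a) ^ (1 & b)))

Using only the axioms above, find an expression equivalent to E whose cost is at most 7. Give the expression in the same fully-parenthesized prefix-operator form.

1. [or_true →] (a | 1)  →  1;  E = (((0 ^ a) ^ (1 & (b & b))) & ((0 ^ a) ^ (1 & b)))
2. [and_idem →] (b & b)  →  b;  E = (((0 ^ a) ^ (1 & b)) & ((0 ^ a) ^ (1 & b)))
3. [and_idem →] (((0 ^ a) ^ (1 & b)) & ((0 ^ a) ^ (1 & b)))  →  ((0 ^ a) ^ (1 & b));  cost 7 ≤ 7, done

((0 ^ a) ^ (1 & b))   [cost 7]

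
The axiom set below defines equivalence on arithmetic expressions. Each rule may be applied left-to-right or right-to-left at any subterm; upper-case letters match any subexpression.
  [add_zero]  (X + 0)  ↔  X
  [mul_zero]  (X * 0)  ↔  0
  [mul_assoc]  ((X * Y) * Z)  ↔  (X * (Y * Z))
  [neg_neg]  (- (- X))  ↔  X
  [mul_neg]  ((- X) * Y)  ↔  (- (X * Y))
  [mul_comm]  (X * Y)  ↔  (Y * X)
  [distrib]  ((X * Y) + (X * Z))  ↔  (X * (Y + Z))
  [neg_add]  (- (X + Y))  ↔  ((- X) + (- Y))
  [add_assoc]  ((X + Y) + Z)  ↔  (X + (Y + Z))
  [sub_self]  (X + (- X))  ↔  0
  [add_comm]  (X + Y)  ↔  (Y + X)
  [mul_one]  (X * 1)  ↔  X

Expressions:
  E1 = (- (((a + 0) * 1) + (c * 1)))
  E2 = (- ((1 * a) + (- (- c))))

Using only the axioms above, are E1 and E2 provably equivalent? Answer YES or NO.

YES

step 1: mul_one (→) rewrites ((a + 0) * 1) into (a + 0), now (- ((a + 0) + (c * 1)))
step 2: add_zero (→) rewrites (a + 0) into a, now (- (a + (c * 1)))
step 3: mul_one (→) rewrites (c * 1) into c, now (- (a + c))
step 4: mul_one (←) rewrites a into (a * 1), now (- ((a * 1) + c))
step 5: neg_neg (←) rewrites c into (- (- c)), now (- ((a * 1) + (- (- c))))
step 6: mul_comm (→) rewrites (a * 1) into (1 * a), which is E2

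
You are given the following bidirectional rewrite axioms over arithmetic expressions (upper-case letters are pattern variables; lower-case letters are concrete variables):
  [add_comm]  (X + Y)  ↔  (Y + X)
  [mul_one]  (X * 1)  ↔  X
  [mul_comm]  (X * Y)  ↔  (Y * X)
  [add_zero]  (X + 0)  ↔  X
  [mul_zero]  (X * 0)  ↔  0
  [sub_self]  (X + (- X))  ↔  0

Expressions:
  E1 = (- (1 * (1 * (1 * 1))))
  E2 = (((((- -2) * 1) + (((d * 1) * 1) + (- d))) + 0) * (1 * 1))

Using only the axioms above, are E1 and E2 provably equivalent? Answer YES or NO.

All listed rules preserve value, hence provable equivalence implies equal values everywhere; look for a separating assignment.
d=0 gives E1 ↦ -1, E2 ↦ 2; values differ ⇒ not provably equivalent.

NO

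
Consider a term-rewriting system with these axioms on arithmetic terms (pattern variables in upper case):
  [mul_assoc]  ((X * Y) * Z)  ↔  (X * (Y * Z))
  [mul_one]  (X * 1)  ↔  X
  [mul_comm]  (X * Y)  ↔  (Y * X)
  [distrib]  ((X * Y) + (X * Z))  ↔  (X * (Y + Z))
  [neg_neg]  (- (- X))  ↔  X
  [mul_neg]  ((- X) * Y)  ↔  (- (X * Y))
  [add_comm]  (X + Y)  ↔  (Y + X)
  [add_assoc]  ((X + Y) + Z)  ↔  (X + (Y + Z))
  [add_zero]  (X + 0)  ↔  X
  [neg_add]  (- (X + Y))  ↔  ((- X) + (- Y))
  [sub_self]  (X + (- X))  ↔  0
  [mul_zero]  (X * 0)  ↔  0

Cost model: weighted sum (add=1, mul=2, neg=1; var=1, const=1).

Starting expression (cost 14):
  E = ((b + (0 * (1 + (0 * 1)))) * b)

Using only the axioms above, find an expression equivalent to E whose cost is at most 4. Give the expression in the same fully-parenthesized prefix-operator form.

(1) (0 * 1)  =[mul_one →]=  0    ⊢ ((b + (0 * (1 + 0))) * b)
(2) (1 + 0)  =[add_zero →]=  1    ⊢ ((b + (0 * 1)) * b)
(3) (0 * 1)  =[mul_one →]=  0    ⊢ ((b + 0) * b)
(4) (b + 0)  =[add_zero →]=  b    ⊢ cost 4, within 4

(b * b)   [cost 4]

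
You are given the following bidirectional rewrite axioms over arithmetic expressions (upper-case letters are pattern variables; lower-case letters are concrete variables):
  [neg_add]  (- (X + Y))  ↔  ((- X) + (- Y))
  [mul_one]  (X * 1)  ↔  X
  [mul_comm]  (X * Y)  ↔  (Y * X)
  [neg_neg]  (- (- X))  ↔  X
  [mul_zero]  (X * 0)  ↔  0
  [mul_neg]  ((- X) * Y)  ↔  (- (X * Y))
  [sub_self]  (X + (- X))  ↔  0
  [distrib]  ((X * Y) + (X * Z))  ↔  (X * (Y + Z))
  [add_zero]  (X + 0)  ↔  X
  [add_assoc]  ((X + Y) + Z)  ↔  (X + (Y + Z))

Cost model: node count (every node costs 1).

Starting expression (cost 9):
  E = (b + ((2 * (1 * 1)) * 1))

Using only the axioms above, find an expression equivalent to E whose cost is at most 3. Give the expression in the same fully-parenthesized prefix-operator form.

1. [mul_one →] ((2 * (1 * 1)) * 1)  →  (2 * (1 * 1));  E = (b + (2 * (1 * 1)))
2. [mul_one →] (1 * 1)  →  1;  E = (b + (2 * 1))
3. [mul_one →] (2 * 1)  →  2;  cost 3 ≤ 3, done

(b + 2)   [cost 3]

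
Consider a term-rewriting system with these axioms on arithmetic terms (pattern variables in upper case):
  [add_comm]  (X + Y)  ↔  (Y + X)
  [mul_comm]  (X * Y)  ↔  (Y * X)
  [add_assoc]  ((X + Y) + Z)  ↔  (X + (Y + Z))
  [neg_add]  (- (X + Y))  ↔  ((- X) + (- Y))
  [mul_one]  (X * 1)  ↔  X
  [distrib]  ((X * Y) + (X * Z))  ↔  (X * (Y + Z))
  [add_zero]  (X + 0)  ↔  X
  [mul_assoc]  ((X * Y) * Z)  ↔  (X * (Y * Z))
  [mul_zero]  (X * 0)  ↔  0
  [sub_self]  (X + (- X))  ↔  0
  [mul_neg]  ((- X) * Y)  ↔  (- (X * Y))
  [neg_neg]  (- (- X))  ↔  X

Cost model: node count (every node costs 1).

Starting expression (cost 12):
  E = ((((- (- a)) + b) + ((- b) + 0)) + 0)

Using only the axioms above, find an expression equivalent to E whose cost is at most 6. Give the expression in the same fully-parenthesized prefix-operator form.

1. [neg_neg →] (- (- a))  →  a;  E = (((a + b) + ((- b) + 0)) + 0)
2. [add_zero →] (((a + b) + ((- b) + 0)) + 0)  →  ((a + b) + ((- b) + 0))
3. [add_zero →] ((- b) + 0)  →  (- b);  cost 6 ≤ 6, done

((a + b) + (- b))   [cost 6]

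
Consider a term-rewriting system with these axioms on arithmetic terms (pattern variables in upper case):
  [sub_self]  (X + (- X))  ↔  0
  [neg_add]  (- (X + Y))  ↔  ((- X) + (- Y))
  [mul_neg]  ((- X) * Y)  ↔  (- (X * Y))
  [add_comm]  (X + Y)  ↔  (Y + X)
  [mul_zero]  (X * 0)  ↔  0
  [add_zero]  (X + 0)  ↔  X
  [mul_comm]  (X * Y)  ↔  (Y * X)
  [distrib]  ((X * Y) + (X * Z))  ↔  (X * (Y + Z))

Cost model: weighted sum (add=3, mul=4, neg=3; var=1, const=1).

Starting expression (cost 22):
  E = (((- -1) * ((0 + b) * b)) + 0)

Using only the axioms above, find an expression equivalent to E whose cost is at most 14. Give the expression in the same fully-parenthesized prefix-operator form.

((- -1) * (b * b))   [cost 14]

step 1: add_zero (→) rewrites (((- -1) * ((0 + b) * b)) + 0) into ((- -1) * ((0 + b) * b))
step 2: add_comm (→) rewrites (0 + b) into (b + 0), now ((- -1) * ((b + 0) * b))
step 3: add_zero (→) rewrites (b + 0) into b, reaching cost 14 (bound 14)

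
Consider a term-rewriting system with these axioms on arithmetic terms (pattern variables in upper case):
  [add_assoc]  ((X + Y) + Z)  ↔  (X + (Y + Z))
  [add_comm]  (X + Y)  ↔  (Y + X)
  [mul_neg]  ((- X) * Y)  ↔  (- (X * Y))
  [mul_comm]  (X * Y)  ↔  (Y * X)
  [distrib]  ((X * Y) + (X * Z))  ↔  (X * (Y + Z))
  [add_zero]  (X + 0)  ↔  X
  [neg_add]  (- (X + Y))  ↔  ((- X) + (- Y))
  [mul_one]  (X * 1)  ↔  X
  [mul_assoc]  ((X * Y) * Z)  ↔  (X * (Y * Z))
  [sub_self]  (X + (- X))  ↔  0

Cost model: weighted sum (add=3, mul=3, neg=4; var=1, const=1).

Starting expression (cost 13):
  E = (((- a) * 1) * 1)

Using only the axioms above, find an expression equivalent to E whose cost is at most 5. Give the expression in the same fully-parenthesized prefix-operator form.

step 1: mul_neg (→) rewrites ((- a) * 1) into (- (a * 1)), now ((- (a * 1)) * 1)
step 2: mul_one (→) rewrites (a * 1) into a, now ((- a) * 1)
step 3: mul_one (→) rewrites ((- a) * 1) into (- a), reaching cost 5 (bound 5)

(- a)   [cost 5]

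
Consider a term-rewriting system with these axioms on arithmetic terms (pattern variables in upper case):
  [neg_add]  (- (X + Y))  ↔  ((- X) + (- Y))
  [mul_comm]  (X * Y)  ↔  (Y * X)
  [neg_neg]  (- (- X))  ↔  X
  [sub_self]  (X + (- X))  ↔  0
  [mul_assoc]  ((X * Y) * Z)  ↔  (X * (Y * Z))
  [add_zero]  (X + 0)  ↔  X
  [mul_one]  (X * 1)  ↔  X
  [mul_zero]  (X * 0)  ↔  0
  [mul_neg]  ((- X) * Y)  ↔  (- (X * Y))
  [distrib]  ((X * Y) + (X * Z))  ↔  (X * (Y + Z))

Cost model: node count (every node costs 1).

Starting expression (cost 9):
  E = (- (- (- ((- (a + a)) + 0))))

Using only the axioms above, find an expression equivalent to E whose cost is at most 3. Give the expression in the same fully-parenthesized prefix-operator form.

(a + a)   [cost 3]

(1) ((- (a + a)) + 0)  =[add_zero →]=  (- (a + a))    ⊢ (- (- (- (- (a + a)))))
(2) (- (- (a + a)))  =[neg_neg →]=  (a + a)    ⊢ (- (- (a + a)))
(3) (- (- (a + a)))  =[neg_neg →]=  (a + a)    ⊢ cost 3, within 3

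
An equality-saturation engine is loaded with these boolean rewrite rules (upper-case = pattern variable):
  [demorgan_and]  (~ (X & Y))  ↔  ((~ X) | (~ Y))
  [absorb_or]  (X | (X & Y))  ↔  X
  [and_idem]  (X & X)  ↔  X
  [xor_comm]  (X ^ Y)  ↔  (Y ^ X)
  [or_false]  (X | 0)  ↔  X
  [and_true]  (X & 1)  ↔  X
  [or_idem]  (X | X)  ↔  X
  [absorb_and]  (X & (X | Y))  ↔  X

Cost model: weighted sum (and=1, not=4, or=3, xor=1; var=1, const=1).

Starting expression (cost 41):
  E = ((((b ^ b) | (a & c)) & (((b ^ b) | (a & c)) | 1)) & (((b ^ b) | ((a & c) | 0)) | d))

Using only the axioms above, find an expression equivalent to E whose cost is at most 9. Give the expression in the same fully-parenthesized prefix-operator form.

1. [absorb_and →] (((b ^ b) | (a & c)) & (((b ^ b) | (a & c)) | 1))  →  ((b ^ b) | (a & c));  E = (((b ^ b) | (a & c)) & (((b ^ b) | ((a & c) | 0)) | d))
2. [or_false →] ((a & c) | 0)  →  (a & c);  E = (((b ^ b) | (a & c)) & (((b ^ b) | (a & c)) | d))
3. [absorb_and →] (((b ^ b) | (a & c)) & (((b ^ b) | (a & c)) | d))  →  ((b ^ b) | (a & c));  cost 9 ≤ 9, done

((b ^ b) | (a & c))   [cost 9]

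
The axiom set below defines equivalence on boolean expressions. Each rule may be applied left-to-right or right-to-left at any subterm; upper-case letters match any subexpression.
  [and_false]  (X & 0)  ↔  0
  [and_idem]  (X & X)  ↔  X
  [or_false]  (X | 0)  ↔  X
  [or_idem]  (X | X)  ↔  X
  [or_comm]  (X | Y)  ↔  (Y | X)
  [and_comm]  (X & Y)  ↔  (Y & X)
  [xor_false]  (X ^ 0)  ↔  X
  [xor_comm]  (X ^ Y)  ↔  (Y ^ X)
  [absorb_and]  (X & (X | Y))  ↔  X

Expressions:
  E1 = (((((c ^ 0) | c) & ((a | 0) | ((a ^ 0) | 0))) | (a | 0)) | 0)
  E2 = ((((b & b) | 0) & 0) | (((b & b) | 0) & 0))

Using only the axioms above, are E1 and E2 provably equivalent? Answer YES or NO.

NO

The axioms are sound identities: if E1 ↔* E2 then E1 and E2 evaluate identically under any assignment.
Under a=1, b=0, c=0: E1 evaluates to 1, E2 to 0. Distinct ⇒ no rewrite sequence connects them.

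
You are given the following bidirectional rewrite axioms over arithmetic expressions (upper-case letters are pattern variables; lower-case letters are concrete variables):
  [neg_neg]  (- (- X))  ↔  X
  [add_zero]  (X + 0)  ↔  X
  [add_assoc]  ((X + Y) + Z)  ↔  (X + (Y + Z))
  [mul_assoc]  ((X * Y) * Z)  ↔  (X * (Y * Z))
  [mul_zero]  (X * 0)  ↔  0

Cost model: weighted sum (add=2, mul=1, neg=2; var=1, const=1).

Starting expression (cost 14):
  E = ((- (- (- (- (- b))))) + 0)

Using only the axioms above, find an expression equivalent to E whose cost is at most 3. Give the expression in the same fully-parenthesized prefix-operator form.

(- b)   [cost 3]

1. [neg_neg →] (- (- b))  →  b;  E = ((- (- (- b))) + 0)
2. [neg_neg →] (- (- b))  →  b;  E = ((- b) + 0)
3. [add_zero →] ((- b) + 0)  →  (- b);  cost 3 ≤ 3, done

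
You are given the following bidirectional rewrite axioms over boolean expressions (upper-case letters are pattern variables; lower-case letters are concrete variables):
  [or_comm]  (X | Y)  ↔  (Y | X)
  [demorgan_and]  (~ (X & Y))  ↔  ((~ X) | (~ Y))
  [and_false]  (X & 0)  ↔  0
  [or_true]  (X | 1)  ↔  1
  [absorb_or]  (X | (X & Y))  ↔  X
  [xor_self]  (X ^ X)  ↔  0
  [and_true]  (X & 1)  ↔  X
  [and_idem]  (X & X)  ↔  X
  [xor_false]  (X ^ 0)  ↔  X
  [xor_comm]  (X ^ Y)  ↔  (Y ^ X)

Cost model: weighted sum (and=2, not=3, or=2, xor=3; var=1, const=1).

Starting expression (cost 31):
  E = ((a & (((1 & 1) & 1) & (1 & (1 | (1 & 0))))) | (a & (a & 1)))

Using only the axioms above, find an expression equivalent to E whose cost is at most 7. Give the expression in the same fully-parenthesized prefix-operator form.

1. [absorb_or →] (1 | (1 & 0))  →  1;  E = ((a & (((1 & 1) & 1) & (1 & 1))) | (a & (a & 1)))
2. [and_true →] ((1 & 1) & 1)  →  (1 & 1);  E = ((a & ((1 & 1) & (1 & 1))) | (a & (a & 1)))
3. [and_true →] (a & 1)  →  a;  E = ((a & ((1 & 1) & (1 & 1))) | (a & a))
4. [or_comm →] ((a & ((1 & 1) & (1 & 1))) | (a & a))  →  ((a & a) | (a & ((1 & 1) & (1 & 1))))
5. [and_idem →] ((1 & 1) & (1 & 1))  →  (1 & 1);  E = ((a & a) | (a & (1 & 1)))
6. [and_idem →] (1 & 1)  →  1;  E = ((a & a) | (a & 1))
7. [and_idem →] (a & a)  →  a;  cost 7 ≤ 7, done

(a | (a & 1))   [cost 7]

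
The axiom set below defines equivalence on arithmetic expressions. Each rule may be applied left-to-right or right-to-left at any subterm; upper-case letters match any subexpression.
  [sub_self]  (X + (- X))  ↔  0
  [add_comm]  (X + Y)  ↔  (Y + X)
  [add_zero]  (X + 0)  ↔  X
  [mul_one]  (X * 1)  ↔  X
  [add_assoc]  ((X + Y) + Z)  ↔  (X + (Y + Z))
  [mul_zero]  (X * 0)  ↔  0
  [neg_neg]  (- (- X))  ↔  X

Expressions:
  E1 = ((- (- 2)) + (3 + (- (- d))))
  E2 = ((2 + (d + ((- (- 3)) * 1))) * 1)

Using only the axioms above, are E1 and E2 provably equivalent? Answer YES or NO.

step 1: neg_neg (→) rewrites (- (- 2)) into 2, now (2 + (3 + (- (- d))))
step 2: add_comm (→) rewrites (3 + (- (- d))) into ((- (- d)) + 3), now (2 + ((- (- d)) + 3))
step 3: neg_neg (→) rewrites (- (- d)) into d, now (2 + (d + 3))
step 4: neg_neg (←) rewrites 3 into (- (- 3)), now (2 + (d + (- (- 3))))
step 5: mul_one (←) rewrites (- (- 3)) into ((- (- 3)) * 1), now (2 + (d + ((- (- 3)) * 1)))
step 6: mul_one (←) rewrites (2 + (d + ((- (- 3)) * 1))) into ((2 + (d + ((- (- 3)) * 1))) * 1), which is E2

YES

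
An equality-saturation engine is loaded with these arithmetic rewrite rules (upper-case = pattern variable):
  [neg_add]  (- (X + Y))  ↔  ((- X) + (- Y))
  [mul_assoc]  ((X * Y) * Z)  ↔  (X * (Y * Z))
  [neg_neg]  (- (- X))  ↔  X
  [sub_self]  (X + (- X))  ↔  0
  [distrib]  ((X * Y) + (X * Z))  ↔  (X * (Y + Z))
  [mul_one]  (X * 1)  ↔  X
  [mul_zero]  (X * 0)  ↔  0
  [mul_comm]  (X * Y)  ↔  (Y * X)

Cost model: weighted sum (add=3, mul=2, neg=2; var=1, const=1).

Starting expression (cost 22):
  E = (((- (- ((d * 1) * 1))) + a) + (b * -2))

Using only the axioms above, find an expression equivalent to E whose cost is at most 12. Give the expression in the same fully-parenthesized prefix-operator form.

((d + a) + (b * -2))   [cost 12]

step 1: mul_one (→) rewrites (d * 1) into d, now (((- (- (d * 1))) + a) + (b * -2))
step 2: neg_neg (→) rewrites (- (- (d * 1))) into (d * 1), now (((d * 1) + a) + (b * -2))
step 3: mul_one (→) rewrites (d * 1) into d, reaching cost 12 (bound 12)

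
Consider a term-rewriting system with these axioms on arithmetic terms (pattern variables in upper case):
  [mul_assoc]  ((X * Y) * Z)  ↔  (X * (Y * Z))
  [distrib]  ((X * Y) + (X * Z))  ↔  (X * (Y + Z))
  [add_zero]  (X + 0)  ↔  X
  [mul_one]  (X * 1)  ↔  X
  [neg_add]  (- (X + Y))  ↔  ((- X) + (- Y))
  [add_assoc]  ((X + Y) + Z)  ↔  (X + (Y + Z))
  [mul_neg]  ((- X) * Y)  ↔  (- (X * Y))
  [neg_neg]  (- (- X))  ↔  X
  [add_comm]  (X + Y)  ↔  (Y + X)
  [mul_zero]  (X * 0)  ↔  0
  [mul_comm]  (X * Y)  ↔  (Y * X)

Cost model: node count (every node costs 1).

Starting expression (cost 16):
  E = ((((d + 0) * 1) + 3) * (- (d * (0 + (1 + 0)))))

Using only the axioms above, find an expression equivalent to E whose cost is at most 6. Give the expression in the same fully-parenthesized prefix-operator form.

((d + 3) * (- d))   [cost 6]

1. [add_zero →] (1 + 0)  →  1;  E = ((((d + 0) * 1) + 3) * (- (d * (0 + 1))))
2. [add_comm →] (0 + 1)  →  (1 + 0);  E = ((((d + 0) * 1) + 3) * (- (d * (1 + 0))))
3. [add_zero →] (1 + 0)  →  1;  E = ((((d + 0) * 1) + 3) * (- (d * 1)))
4. [mul_one →] ((d + 0) * 1)  →  (d + 0);  E = (((d + 0) + 3) * (- (d * 1)))
5. [add_zero →] (d + 0)  →  d;  E = ((d + 3) * (- (d * 1)))
6. [mul_one →] (d * 1)  →  d;  cost 6 ≤ 6, done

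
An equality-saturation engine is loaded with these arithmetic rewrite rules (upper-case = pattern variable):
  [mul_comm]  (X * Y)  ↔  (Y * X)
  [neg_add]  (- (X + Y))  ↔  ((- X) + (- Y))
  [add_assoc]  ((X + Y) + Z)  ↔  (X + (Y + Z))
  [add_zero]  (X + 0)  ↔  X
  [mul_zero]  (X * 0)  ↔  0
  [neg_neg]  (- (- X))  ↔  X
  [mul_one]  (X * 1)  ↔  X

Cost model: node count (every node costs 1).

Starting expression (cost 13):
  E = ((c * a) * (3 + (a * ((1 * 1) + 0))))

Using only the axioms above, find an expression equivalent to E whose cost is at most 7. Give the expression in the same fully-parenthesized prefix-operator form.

step 1: mul_one (→) rewrites (1 * 1) into 1, now ((c * a) * (3 + (a * (1 + 0))))
step 2: add_zero (→) rewrites (1 + 0) into 1, now ((c * a) * (3 + (a * 1)))
step 3: mul_one (→) rewrites (a * 1) into a, reaching cost 7 (bound 7)

((c * a) * (3 + a))   [cost 7]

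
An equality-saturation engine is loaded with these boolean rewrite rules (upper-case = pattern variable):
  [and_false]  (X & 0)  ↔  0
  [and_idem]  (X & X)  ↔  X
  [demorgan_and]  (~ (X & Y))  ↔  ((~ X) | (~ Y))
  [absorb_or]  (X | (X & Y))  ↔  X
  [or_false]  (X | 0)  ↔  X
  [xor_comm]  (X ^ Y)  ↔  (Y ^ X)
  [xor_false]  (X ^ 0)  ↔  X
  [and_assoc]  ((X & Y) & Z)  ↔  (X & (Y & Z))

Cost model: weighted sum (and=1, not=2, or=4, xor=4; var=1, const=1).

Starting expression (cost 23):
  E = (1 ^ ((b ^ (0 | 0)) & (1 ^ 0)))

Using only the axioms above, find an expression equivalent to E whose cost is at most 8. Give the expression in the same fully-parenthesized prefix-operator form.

(1) (0 | 0)  =[or_false →]=  0    ⊢ (1 ^ ((b ^ 0) & (1 ^ 0)))
(2) (1 ^ 0)  =[xor_false →]=  1    ⊢ (1 ^ ((b ^ 0) & 1))
(3) (b ^ 0)  =[xor_false →]=  b    ⊢ cost 8, within 8

(1 ^ (b & 1))   [cost 8]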